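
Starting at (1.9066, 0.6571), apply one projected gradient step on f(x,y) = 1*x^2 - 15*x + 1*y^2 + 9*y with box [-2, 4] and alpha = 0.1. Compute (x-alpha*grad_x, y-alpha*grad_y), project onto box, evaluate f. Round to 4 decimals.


Step 1: Compute gradient at (1.9066, 0.6571).
grad_x = 2*1*1.9066 - 15 = -11.1868
grad_y = 2*1*0.6571 + 9 = 10.3142
Step 2: Gradient step.
x_raw = 1.9066 - 0.1*-11.1868 = 3.0253
y_raw = 0.6571 - 0.1*10.3142 = -0.3743
Step 3: Project onto [-2, 4].
x_proj = clip(3.0253) = 3.0253
y_proj = clip(-0.3743) = -0.3743
Step 4: Evaluate f.
f(3.0253, -0.3743) = -39.4556


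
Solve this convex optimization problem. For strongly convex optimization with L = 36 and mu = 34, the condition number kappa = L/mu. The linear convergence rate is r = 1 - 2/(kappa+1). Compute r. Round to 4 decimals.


Step 1: Compute the condition number.
kappa = L/mu = 36/34 = 1.0588
Step 2: Compute the convergence rate.
r = 1 - 2/(kappa + 1) = 1 - 2*mu/(L + mu) = (L - mu)/(L + mu) = 2/70 = 0.0286


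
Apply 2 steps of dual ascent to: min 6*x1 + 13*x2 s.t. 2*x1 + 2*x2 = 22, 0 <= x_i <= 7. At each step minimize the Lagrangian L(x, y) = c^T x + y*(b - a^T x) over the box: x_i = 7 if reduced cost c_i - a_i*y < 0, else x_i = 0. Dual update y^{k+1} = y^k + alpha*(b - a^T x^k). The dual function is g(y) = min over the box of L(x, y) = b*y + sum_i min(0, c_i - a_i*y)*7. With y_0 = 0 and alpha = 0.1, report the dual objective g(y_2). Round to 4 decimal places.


Dual ascent for LP: min 6*x1 + 13*x2, 2*x1 + 2*x2 = 22, 0 <= x_i <= 7
Step 1: y^k = 0.0, reduced costs: (6.0, 13.0)
  x^k = (0.0, 0.0), subgradient = b - a^T x = 22.0
  y^{k+1} = 0.0 + 0.1*22.0 = 2.2
Step 2: y^k = 2.2, reduced costs: (1.6, 8.6)
  x^k = (0.0, 0.0), subgradient = b - a^T x = 22.0
  y^{k+1} = 2.2 + 0.1*22.0 = 4.4
Dual objective at y_2 = 4.4: reduced costs (-2.8, 4.2), box minimizer x = (7.0, 0.0)
g(y_2) = b*y + (c1 - a1*y)*x1 + (c2 - a2*y)*x2 = 22*4.4 + (-2.8)*7.0 + 4.2*0.0 = 96.8 - 19.6 + 0.0 = 77.2


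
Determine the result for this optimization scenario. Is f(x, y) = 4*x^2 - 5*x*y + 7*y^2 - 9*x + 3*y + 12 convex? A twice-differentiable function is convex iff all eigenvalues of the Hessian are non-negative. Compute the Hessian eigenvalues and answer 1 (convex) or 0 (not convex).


The Hessian of f(x,y) = 4*x^2 - 5*x*y + 7*y^2 - 9*x + 3*y + 12 is:
H = [[8, -5], [-5, 14]]
Trace = 8 + 14 = 22
Determinant = 8*14 - (-5)^2 = 87
Discriminant = (22)^2 - 4*87 = 136.0
Eigenvalues: lambda_1 = 5.169, lambda_2 = 16.831
The function is convex.

1


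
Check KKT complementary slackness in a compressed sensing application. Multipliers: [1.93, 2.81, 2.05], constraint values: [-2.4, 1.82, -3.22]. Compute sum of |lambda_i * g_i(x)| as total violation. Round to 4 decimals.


KKT complementary slackness check:
lambda_1 * g_1 = 1.93 * -2.4 = -4.632
lambda_2 * g_2 = 2.81 * 1.82 = 5.1142
lambda_3 * g_3 = 2.05 * -3.22 = -6.601
Total violation = 4.632 + 5.1142 + 6.601 = 16.3472


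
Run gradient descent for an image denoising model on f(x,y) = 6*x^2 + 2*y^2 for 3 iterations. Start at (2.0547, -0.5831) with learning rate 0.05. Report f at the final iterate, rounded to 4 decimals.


Gradient descent on f(x,y) = 6*x^2 + 2*y^2.
Starting point: (2.0547, -0.5831), alpha = 0.05
Step 1: grad_x = 2*6*2.0547 = 24.6564, grad_y = 2*2*-0.5831 = -2.3324
  x_1 = 2.0547 - 0.05*24.6564 = 0.8219
  y_1 = -0.5831 - 0.05*-2.3324 = -0.4665
Step 2: grad_x = 2*6*0.8219 = 9.8626, grad_y = 2*2*-0.4665 = -1.8659
  x_2 = 0.8219 - 0.05*9.8626 = 0.3288
  y_2 = -0.4665 - 0.05*-1.8659 = -0.3732
Step 3: grad_x = 2*6*0.3288 = 3.945, grad_y = 2*2*-0.3732 = -1.4927
  x_3 = 0.3288 - 0.05*3.945 = 0.1315
  y_3 = -0.3732 - 0.05*-1.4927 = -0.2985
f(0.1315, -0.2985) = 6*0.1315^2 + 2*(-0.2985)^2 = 0.282


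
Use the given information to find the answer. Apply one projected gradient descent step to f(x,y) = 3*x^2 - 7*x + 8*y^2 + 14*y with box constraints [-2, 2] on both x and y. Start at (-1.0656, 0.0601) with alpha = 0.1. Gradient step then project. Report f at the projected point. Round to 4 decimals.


Step 1: Compute gradient at (-1.0656, 0.0601).
grad_x = 2*3*-1.0656 - 7 = -13.3936
grad_y = 2*8*0.0601 + 14 = 14.9616
Step 2: Gradient step.
x_raw = -1.0656 - 0.1*-13.3936 = 0.2738
y_raw = 0.0601 - 0.1*14.9616 = -1.4361
Step 3: Project onto [-2, 2].
x_proj = clip(0.2738) = 0.2738
y_proj = clip(-1.4361) = -1.4361
Step 4: Evaluate f.
f(0.2738, -1.4361) = -5.2982


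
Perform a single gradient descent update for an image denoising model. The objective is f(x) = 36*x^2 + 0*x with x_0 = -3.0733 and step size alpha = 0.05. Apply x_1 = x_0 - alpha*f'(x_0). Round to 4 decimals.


We compute the gradient at x_0 and apply the update.
f'(x) = 72*x + 0
f'(-3.0733) = 72*-3.0733 + 0 = -221.2776
x_1 = -3.0733 - 0.05*-221.2776 = 7.9906


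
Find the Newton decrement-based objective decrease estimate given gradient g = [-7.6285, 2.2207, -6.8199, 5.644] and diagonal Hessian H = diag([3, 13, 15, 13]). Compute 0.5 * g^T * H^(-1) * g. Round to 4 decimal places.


Step 1: H is diagonal, so H^(-1) * g = [-2.5428, 0.1708, -0.4547, 0.4342].
Step 2: g^T H^(-1) g = sum_i g_i^2 / H_ii
  = (-7.6285)^2/3 + (2.2207)^2/13 + (-6.8199)^2/15 + (5.644)^2/13
  = 19.398 + 0.3793 + 3.1007 + 2.4504 = 25.3285
Step 3: Objective decrease = 0.5 * g^T H^(-1) g = 12.6642


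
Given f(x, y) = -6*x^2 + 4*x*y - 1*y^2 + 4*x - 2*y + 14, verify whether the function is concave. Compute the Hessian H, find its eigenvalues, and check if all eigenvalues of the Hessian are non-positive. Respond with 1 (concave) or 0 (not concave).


The Hessian of f(x,y) = -6*x^2 + 4*x*y - 1*y^2 + 4*x - 2*y + 14 is:
H = [[-12, 4], [4, -2]]
Trace = -12 - 2 = -14
Determinant = -12*-2 - (4)^2 = 8
Discriminant = (-14)^2 - 4*8 = 164.0
Eigenvalues: lambda_1 = -13.4031, lambda_2 = -0.5969
The function is concave.

1


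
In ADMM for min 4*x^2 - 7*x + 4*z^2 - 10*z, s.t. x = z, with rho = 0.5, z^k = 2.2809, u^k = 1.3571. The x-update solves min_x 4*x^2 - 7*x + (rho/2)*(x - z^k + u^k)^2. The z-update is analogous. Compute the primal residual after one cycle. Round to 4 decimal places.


ADMM iteration with rho = 0.5, z^k = 2.2809, u^k = 1.3571
Step 1: x-update.
Minimize 4*x^2 - 7*x + (0.5/2)*(x - 2.2809 + 1.3571)^2
FOC: (2*4 + 0.5)*x = 7 + 0.5*(2.2809 - 1.3571)
x^{k+1} = 0.8779
Step 2: z-update.
Minimize 4*z^2 - 10*z + (0.5/2)*(0.8779 - z + 1.3571)^2
FOC: (2*4 + 0.5)*z = 10 + 0.5*(0.8779 + 1.3571)
z^{k+1} = 1.3079
Step 3: u-update.
u^{k+1} = 1.3571 + 0.8779 - 1.3079 = 0.927
Step 4: Primal residual = |0.8779 - 1.3079| = 0.4301


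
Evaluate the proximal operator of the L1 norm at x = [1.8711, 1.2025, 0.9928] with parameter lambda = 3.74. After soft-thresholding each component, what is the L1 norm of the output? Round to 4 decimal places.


Soft-thresholding with lambda = 3.74:
prox(1.8711) = sign(1.8711)*max(|1.8711| - 3.74, 0) = 0.0
prox(1.2025) = sign(1.2025)*max(|1.2025| - 3.74, 0) = 0.0
prox(0.9928) = sign(0.9928)*max(|0.9928| - 3.74, 0) = 0.0
prox(x) = [0.0, 0.0, 0.0]
||prox(x)||_1 = 0.0 + 0.0 + 0.0 = 0.0


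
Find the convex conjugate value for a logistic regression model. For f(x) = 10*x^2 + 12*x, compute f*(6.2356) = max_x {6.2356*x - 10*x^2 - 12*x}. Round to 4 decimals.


f*(y) = sup_x {y*x - a*x^2 - b*x} = sup_x {(y-b)*x - a*x^2}
FOC: (y - b) - 2a*x = 0 => x* = (y - b)/(2a)
x* = (6.2356 - 12)/(2*10) = -0.2882
f*(6.2356) = (y-b)^2/(4a) = (6.2356 - 12)^2/(4*10)
= 33.2283/40 = 0.8307


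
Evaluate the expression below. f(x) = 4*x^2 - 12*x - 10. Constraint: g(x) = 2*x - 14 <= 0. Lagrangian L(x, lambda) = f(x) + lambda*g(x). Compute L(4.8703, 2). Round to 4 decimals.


Step 1: Evaluate f(x).
f(4.8703) = 4*4.8703^2 - 12*4.8703 - 10 = 26.4357
Step 2: Evaluate g(x).
g(4.8703) = 2*4.8703 - 14 = -4.2594
Step 3: Compute Lagrangian.
L = 26.4357 + 2*-4.2594 = 17.9169


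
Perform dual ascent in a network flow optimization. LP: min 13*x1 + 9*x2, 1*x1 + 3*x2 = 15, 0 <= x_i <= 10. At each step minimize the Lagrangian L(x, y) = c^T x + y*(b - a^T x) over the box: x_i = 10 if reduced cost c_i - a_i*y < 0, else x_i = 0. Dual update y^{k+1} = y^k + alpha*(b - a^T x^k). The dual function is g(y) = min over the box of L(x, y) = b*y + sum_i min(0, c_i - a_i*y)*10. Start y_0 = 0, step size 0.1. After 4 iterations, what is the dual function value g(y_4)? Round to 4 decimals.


Dual ascent for LP: min 13*x1 + 9*x2, 1*x1 + 3*x2 = 15, 0 <= x_i <= 10
Step 1: y^k = 0.0, reduced costs: (13.0, 9.0)
  x^k = (0.0, 0.0), subgradient = b - a^T x = 15.0
  y^{k+1} = 0.0 + 0.1*15.0 = 1.5
Step 2: y^k = 1.5, reduced costs: (11.5, 4.5)
  x^k = (0.0, 0.0), subgradient = b - a^T x = 15.0
  y^{k+1} = 1.5 + 0.1*15.0 = 3.0
Step 3: y^k = 3.0, reduced costs: (10.0, 0.0)
  x^k = (0.0, 0.0), subgradient = b - a^T x = 15.0
  y^{k+1} = 3.0 + 0.1*15.0 = 4.5
Step 4: y^k = 4.5, reduced costs: (8.5, -4.5)
  x^k = (0.0, 10.0), subgradient = b - a^T x = -15.0
  y^{k+1} = 4.5 + 0.1*-15.0 = 3.0
Dual objective at y_4 = 3.0: reduced costs (10.0, 0.0), box minimizer x = (0.0, 0.0)
g(y_4) = b*y + (c1 - a1*y)*x1 + (c2 - a2*y)*x2 = 15*3.0 + 10.0*0.0 + 0.0*0.0 = 45.0 + 0.0 + 0.0 = 45.0


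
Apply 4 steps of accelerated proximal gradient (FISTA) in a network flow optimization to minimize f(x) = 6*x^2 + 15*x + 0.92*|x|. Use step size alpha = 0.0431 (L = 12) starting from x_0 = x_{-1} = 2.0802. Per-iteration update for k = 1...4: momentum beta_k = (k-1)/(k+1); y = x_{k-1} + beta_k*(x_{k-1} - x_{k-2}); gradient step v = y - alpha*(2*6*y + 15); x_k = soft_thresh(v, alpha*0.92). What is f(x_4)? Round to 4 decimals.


FISTA on f(x) = 6*x^2 + 15*x + 0.92*|x|
L = 12, alpha = 0.0431
Iteration 1: beta = 0.0, y = 2.0802 + 0.0*(2.0802 - 2.0802) = 2.0802
  grad(y) = 39.9624, v = y - alpha*grad = 0.3578
  prox(v) = soft_thresh(0.3578, 0.0397) = 0.3182
Iteration 2: beta = 0.3333, y = 0.3182 + 0.3333*(0.3182 - 2.0802) = -0.2692
  grad(y) = 11.7699, v = y - alpha*grad = -0.7765
  prox(v) = soft_thresh(-0.7765, 0.0397) = -0.7368
Iteration 3: beta = 0.5, y = -0.7368 + 0.5*(-0.7368 - 0.3182) = -1.2643
  grad(y) = -0.1715, v = y - alpha*grad = -1.2569
  prox(v) = soft_thresh(-1.2569, 0.0397) = -1.2172
Iteration 4: beta = 0.6, y = -1.2172 + 0.6*(-1.2172 + 0.7368) = -1.5055
  grad(y) = -3.0662, v = y - alpha*grad = -1.3734
  prox(v) = soft_thresh(-1.3734, 0.0397) = -1.3337
f(x_4) = 6*(-1.3337)^2 + 15*(-1.3337) + 0.92*|-1.3337| = -8.1059


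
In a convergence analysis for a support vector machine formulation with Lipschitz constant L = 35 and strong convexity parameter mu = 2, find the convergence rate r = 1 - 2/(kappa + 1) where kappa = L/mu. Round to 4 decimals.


Step 1: Compute the condition number.
kappa = L/mu = 35/2 = 17.5
Step 2: Compute the convergence rate.
r = 1 - 2/(kappa + 1) = 1 - 2*mu/(L + mu) = (L - mu)/(L + mu) = 33/37 = 0.8919


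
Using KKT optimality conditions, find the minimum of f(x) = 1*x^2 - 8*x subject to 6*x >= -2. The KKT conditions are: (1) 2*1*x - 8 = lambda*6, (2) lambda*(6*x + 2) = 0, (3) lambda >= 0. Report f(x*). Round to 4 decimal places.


Step 1: Try lambda = 0 (constraint inactive).
Stationarity: 2*1*x - 8 = 0
x* = 8/(2*1) = 4.0
Check constraint: 6*4.0 = 24.0 >= -2 -- satisfied.
Step 2: Compute optimal value.
f(x*) = 1*4.0^2 - 8*4.0 = -16.0


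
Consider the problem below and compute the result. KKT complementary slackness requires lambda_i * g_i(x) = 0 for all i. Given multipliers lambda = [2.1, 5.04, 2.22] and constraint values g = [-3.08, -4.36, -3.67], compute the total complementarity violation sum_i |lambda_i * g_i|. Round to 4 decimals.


KKT complementary slackness check:
lambda_1 * g_1 = 2.1 * -3.08 = -6.468
lambda_2 * g_2 = 5.04 * -4.36 = -21.9744
lambda_3 * g_3 = 2.22 * -3.67 = -8.1474
Total violation = 6.468 + 21.9744 + 8.1474 = 36.5898


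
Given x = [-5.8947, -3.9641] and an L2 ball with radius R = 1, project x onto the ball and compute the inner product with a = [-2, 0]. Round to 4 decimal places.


Step 1: Compute ||x|| (intermediates to 6 decimals).
||x|| = sqrt((-5.8947)^2 + (-3.9641)^2) = 7.103631
Step 2: Project.
Since ||x|| > R, scale = R/||x|| = 1/7.103631 = 0.140773, proj(x) = scale * x
proj(x) = [-0.829815, -0.558038]
Step 3: Dot product.
a^T * proj(x) = -2*(-0.829815) + 0*(-0.558038) = 1.6596


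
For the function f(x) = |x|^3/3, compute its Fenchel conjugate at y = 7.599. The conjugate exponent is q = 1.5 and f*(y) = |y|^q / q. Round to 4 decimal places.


The conjugate exponent q satisfies 1/p + 1/q = 1.
p = 3, so q = 3/(3 - 1) = 1.5
|y|^q = 7.599^1.5 = 20.9476
f*(7.599) = 20.9476 / 1.5 = 13.9651


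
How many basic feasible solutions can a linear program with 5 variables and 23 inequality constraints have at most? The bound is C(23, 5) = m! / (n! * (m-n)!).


Each vertex corresponds to some choice of n active constraints out of m, so the number of vertices is at most C(m, n) = m! / (n!(m-n)!).
m = 23, n = 5
Numerator: 23 * 22 * 21 * 20 * 19
Denominator: 5! = 120
C(23, 5) = 33649


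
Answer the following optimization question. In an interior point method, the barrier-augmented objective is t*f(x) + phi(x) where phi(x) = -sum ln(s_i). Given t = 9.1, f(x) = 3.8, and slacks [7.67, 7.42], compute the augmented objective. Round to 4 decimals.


Step 1: Compute log-barrier.
ln values: [2.0373, 2.0042]
phi = -(2.0373 + 2.0042) = -4.0415
Step 2: Compute augmented objective.
t*f(x) = 9.1*3.8 = 34.58
Total = 34.58 - 4.0415 = 30.5385


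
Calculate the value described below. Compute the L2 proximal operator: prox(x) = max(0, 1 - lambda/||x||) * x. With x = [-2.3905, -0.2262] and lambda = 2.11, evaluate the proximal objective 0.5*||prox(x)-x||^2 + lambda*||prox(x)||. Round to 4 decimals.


Step 1: Compute ||x||.
||x|| = 2.4012
Step 2: Compute scaling factor.
scale = max(0, 1 - 2.11/2.4012) = 0.1213
Step 3: prox(x) = [-0.2899, -0.0274]
||prox(x)|| = 0.2912
Step 4: Proximal objective.
0.5*||prox-x||^2 = 2.2261
lambda*||prox|| = 0.6144
Total = 2.8404


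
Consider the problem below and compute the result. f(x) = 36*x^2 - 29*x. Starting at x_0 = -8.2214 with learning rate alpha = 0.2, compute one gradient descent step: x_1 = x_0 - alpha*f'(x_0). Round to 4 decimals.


We compute the gradient at x_0 and apply the update.
f'(x) = 72*x - 29
f'(-8.2214) = 72*-8.2214 - 29 = -620.9408
x_1 = -8.2214 - 0.2*-620.9408 = 115.9668


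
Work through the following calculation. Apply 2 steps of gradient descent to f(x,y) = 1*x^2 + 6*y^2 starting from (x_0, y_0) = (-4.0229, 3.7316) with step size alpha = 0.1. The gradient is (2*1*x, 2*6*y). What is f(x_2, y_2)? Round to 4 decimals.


Gradient descent on f(x,y) = 1*x^2 + 6*y^2.
Starting point: (-4.0229, 3.7316), alpha = 0.1
Step 1: grad_x = 2*1*-4.0229 = -8.0458, grad_y = 2*6*3.7316 = 44.7792
  x_1 = -4.0229 - 0.1*-8.0458 = -3.2183
  y_1 = 3.7316 - 0.1*44.7792 = -0.7463
Step 2: grad_x = 2*1*-3.2183 = -6.4366, grad_y = 2*6*-0.7463 = -8.9558
  x_2 = -3.2183 - 0.1*-6.4366 = -2.5747
  y_2 = -0.7463 - 0.1*-8.9558 = 0.1493
f(-2.5747, 0.1493) = 1*(-2.5747)^2 + 6*0.1493^2 = 6.7625


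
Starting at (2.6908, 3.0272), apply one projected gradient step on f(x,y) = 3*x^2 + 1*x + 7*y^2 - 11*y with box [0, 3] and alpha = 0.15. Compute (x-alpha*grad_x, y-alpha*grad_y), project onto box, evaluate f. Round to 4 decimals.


Step 1: Compute gradient at (2.6908, 3.0272).
grad_x = 2*3*2.6908 + 1 = 17.1448
grad_y = 2*7*3.0272 - 11 = 31.3808
Step 2: Gradient step.
x_raw = 2.6908 - 0.15*17.1448 = 0.1191
y_raw = 3.0272 - 0.15*31.3808 = -1.6799
Step 3: Project onto [0, 3].
x_proj = clip(0.1191) = 0.1191
y_proj = clip(-1.6799) = 0.0
Step 4: Evaluate f.
f(0.1191, 0.0) = 0.1616


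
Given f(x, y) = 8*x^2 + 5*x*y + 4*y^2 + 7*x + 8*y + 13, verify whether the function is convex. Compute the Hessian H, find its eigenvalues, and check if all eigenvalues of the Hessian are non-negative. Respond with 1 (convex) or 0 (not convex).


The Hessian of f(x,y) = 8*x^2 + 5*x*y + 4*y^2 + 7*x + 8*y + 13 is:
H = [[16, 5], [5, 8]]
Trace = 16 + 8 = 24
Determinant = 16*8 - (5)^2 = 103
Discriminant = (24)^2 - 4*103 = 164.0
Eigenvalues: lambda_1 = 5.5969, lambda_2 = 18.4031
The function is convex.

1


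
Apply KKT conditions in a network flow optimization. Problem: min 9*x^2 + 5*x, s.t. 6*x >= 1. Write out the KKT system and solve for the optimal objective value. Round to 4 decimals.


Step 1: Try lambda = 0 (constraint inactive).
x_unc = -5/(2*9) = -0.2778
Check: 6*-0.2778 = -1.6668 < 1 -- violated!
Step 2: Constraint must be active: 6*x = 1
x* = 1/6 = 0.1667 (rounded; the exact value 1/6 is used below)
lambda = (2*9*(1/6) + 5)/6 = 1.3333
Step 3: Compute optimal value.
f(x*) = 9*(1/6)^2 + 5*(1/6) = 1.0833


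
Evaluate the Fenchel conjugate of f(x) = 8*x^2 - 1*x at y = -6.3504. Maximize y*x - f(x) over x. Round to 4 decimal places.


f*(y) = sup_x {y*x - a*x^2 - b*x} = sup_x {(y-b)*x - a*x^2}
FOC: (y - b) - 2a*x = 0 => x* = (y - b)/(2a)
x* = (-6.3504 + 1)/(2*8) = -0.3344
f*(-6.3504) = (y-b)^2/(4a) = (-6.3504 + 1)^2/(4*8)
= 28.6268/32 = 0.8946


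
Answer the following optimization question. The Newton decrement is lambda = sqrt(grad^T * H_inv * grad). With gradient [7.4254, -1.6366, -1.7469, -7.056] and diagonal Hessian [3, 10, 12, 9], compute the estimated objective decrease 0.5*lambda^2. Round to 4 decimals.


Step 1: H is diagonal, so H^(-1) * g = [2.4751, -0.1637, -0.1456, -0.784].
Step 2: g^T H^(-1) g = sum_i g_i^2 / H_ii
  = (7.4254)^2/3 + (-1.6366)^2/10 + (-1.7469)^2/12 + (-7.056)^2/9
  = 18.3789 + 0.2678 + 0.2543 + 5.5319 = 24.4329
Step 3: Objective decrease = 0.5 * g^T H^(-1) g = 12.2165


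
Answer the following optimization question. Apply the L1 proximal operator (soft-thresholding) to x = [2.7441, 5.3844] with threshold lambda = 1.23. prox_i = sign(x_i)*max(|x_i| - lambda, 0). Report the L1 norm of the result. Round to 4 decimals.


Soft-thresholding with lambda = 1.23:
prox(2.7441) = sign(2.7441)*max(|2.7441| - 1.23, 0) = 1.5141
prox(5.3844) = sign(5.3844)*max(|5.3844| - 1.23, 0) = 4.1544
prox(x) = [1.5141, 4.1544]
||prox(x)||_1 = 1.5141 + 4.1544 = 5.6685


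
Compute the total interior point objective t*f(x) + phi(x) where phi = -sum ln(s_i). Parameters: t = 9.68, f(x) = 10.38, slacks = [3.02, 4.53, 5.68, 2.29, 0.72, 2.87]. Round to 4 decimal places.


Step 1: Compute log-barrier.
ln values: [1.1053, 1.5107, 1.737, 0.8286, -0.3285, 1.0543]
phi = -(1.1053 + 1.5107 + 1.737 + 0.8286 - 0.3285 + 1.0543) = -5.9073
Step 2: Compute augmented objective.
t*f(x) = 9.68*10.38 = 100.4784
Total = 100.4784 - 5.9073 = 94.5711


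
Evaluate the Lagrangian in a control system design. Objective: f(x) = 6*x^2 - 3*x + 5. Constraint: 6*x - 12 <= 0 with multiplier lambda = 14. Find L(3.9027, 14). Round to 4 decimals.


Step 1: Evaluate f(x).
f(3.9027) = 6*3.9027^2 - 3*3.9027 + 5 = 84.6783
Step 2: Evaluate g(x).
g(3.9027) = 6*3.9027 - 12 = 11.4162
Step 3: Compute Lagrangian.
L = 84.6783 + 14*11.4162 = 244.5051


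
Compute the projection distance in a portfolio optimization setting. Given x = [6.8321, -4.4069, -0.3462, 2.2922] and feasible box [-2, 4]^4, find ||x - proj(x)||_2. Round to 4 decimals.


Project each component onto [-2, 4].
clip(6.8321) = 4.0, clip(-4.4069) = -2.0, clip(-0.3462) = -0.3462, clip(2.2922) = 2.2922
Projection = [4.0, -2.0, -0.3462, 2.2922]
Squared diffs: [8.0208, 5.7932, 0.0, 0.0]
Distance = sqrt(13.814) = 3.7167


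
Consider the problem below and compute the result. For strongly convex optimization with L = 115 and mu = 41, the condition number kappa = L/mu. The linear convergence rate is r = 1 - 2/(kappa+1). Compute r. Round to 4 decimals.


Step 1: Compute the condition number.
kappa = L/mu = 115/41 = 2.8049
Step 2: Compute the convergence rate.
r = 1 - 2/(kappa + 1) = 1 - 2*mu/(L + mu) = (L - mu)/(L + mu) = 74/156 = 0.4744


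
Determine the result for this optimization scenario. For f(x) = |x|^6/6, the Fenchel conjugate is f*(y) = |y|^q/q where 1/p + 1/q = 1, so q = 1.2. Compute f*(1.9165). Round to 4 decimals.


The conjugate exponent q satisfies 1/p + 1/q = 1.
p = 6, so q = 6/(6 - 1) = 1.2
|y|^q = 1.9165^1.2 = 2.1828
f*(1.9165) = 2.1828 / 1.2 = 1.819


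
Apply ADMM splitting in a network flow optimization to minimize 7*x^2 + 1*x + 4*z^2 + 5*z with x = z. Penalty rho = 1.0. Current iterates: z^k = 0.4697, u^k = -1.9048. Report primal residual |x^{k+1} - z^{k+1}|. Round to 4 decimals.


ADMM iteration with rho = 1.0, z^k = 0.4697, u^k = -1.9048
Step 1: x-update.
Minimize 7*x^2 + 1*x + (1.0/2)*(x - 0.4697 - 1.9048)^2
FOC: (2*7 + 1.0)*x = -1 + 1.0*(0.4697 + 1.9048)
x^{k+1} = 0.0916
Step 2: z-update.
Minimize 4*z^2 + 5*z + (1.0/2)*(0.0916 - z - 1.9048)^2
FOC: (2*4 + 1.0)*z = -5 + 1.0*(0.0916 - 1.9048)
z^{k+1} = -0.757
Step 3: u-update.
u^{k+1} = -1.9048 + 0.0916 + 0.757 = -1.0561
Step 4: Primal residual = |0.0916 + 0.757| = 0.8487


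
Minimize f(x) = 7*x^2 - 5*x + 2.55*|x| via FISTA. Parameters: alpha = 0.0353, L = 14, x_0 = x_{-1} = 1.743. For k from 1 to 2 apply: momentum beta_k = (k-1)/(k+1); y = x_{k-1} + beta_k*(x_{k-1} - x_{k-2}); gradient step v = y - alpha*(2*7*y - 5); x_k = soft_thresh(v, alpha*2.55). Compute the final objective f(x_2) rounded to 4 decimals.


FISTA on f(x) = 7*x^2 - 5*x + 2.55*|x|
L = 14, alpha = 0.0353
Iteration 1: beta = 0.0, y = 1.743 + 0.0*(1.743 - 1.743) = 1.743
  grad(y) = 19.402, v = y - alpha*grad = 1.0581
  prox(v) = soft_thresh(1.0581, 0.09) = 0.9681
Iteration 2: beta = 0.3333, y = 0.9681 + 0.3333*(0.9681 - 1.743) = 0.7098
  grad(y) = 4.9371, v = y - alpha*grad = 0.5355
  prox(v) = soft_thresh(0.5355, 0.09) = 0.4455
f(x_2) = 7*0.4455^2 - 5*0.4455 + 2.55*|0.4455| = 0.2978


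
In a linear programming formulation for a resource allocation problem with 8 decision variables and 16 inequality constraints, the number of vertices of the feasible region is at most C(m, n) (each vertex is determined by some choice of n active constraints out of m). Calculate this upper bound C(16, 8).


Each vertex corresponds to some choice of n active constraints out of m, so the number of vertices is at most C(m, n) = m! / (n!(m-n)!).
m = 16, n = 8
Numerator: 16 * 15 * 14 * 13 * 12 * 11 * 10 * 9
Denominator: 8! = 40320
C(16, 8) = 12870


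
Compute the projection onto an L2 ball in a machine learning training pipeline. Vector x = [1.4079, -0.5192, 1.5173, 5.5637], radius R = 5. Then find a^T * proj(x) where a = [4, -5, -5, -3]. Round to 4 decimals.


Step 1: Compute ||x|| (intermediates to 6 decimals).
||x|| = sqrt(1.4079^2 + (-0.5192)^2 + 1.5173^2 + 5.5637^2) = 5.958918
Step 2: Project.
Since ||x|| > R, scale = R/||x|| = 5/5.958918 = 0.839079, proj(x) = scale * x
proj(x) = [1.181339, -0.43565, 1.273135, 4.668384]
Step 3: Dot product.
a^T * proj(x) = 4*1.181339 - 5*(-0.43565) - 5*1.273135 - 3*4.668384 = -13.4672


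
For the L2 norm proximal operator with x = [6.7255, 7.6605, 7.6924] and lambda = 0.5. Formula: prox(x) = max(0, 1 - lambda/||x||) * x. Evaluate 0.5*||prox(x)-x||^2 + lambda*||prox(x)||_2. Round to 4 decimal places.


Step 1: Compute ||x||.
||x|| = 12.7706
Step 2: Compute scaling factor.
scale = max(0, 1 - 0.5/12.7706) = 0.9608
Step 3: prox(x) = [6.4622, 7.3606, 7.3912]
||prox(x)|| = 12.2706
Step 4: Proximal objective.
0.5*||prox-x||^2 = 0.125
lambda*||prox|| = 6.1353
Total = 6.2603


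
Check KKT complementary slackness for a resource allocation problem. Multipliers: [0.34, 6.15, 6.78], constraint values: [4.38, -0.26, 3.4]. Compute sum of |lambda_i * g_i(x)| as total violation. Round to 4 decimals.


KKT complementary slackness check:
lambda_1 * g_1 = 0.34 * 4.38 = 1.4892
lambda_2 * g_2 = 6.15 * -0.26 = -1.599
lambda_3 * g_3 = 6.78 * 3.4 = 23.052
Total violation = 1.4892 + 1.599 + 23.052 = 26.1402


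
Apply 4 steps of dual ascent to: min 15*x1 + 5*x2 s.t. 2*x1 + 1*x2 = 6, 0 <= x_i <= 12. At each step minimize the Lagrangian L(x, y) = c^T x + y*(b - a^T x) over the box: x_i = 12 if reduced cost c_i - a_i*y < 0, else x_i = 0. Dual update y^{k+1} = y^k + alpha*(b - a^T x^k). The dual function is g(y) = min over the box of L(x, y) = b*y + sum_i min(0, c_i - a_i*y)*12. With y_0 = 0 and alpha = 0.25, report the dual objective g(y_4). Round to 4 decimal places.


Dual ascent for LP: min 15*x1 + 5*x2, 2*x1 + 1*x2 = 6, 0 <= x_i <= 12
Step 1: y^k = 0.0, reduced costs: (15.0, 5.0)
  x^k = (0.0, 0.0), subgradient = b - a^T x = 6.0
  y^{k+1} = 0.0 + 0.25*6.0 = 1.5
Step 2: y^k = 1.5, reduced costs: (12.0, 3.5)
  x^k = (0.0, 0.0), subgradient = b - a^T x = 6.0
  y^{k+1} = 1.5 + 0.25*6.0 = 3.0
Step 3: y^k = 3.0, reduced costs: (9.0, 2.0)
  x^k = (0.0, 0.0), subgradient = b - a^T x = 6.0
  y^{k+1} = 3.0 + 0.25*6.0 = 4.5
Step 4: y^k = 4.5, reduced costs: (6.0, 0.5)
  x^k = (0.0, 0.0), subgradient = b - a^T x = 6.0
  y^{k+1} = 4.5 + 0.25*6.0 = 6.0
Dual objective at y_4 = 6.0: reduced costs (3.0, -1.0), box minimizer x = (0.0, 12.0)
g(y_4) = b*y + (c1 - a1*y)*x1 + (c2 - a2*y)*x2 = 6*6.0 + 3.0*0.0 + (-1.0)*12.0 = 36.0 + 0.0 - 12.0 = 24.0


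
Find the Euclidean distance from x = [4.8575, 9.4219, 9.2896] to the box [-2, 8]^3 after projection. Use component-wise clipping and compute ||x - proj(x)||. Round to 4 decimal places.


Project each component onto [-2, 8].
clip(4.8575) = 4.8575, clip(9.4219) = 8.0, clip(9.2896) = 8.0
Projection = [4.8575, 8.0, 8.0]
Squared diffs: [0.0, 2.0218, 1.6631]
Distance = sqrt(3.6849) = 1.9196


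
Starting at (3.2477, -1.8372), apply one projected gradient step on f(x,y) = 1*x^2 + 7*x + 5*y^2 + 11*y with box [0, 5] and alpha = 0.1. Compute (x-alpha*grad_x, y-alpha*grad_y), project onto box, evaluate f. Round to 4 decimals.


Step 1: Compute gradient at (3.2477, -1.8372).
grad_x = 2*1*3.2477 + 7 = 13.4954
grad_y = 2*5*-1.8372 + 11 = -7.372
Step 2: Gradient step.
x_raw = 3.2477 - 0.1*13.4954 = 1.8982
y_raw = -1.8372 - 0.1*-7.372 = -1.1
Step 3: Project onto [0, 5].
x_proj = clip(1.8982) = 1.8982
y_proj = clip(-1.1) = 0.0
Step 4: Evaluate f.
f(1.8982, 0.0) = 16.8901


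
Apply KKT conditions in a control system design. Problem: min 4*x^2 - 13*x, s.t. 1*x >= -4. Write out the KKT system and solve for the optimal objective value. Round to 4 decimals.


Step 1: Try lambda = 0 (constraint inactive).
Stationarity: 2*4*x - 13 = 0
x* = 13/(2*4) = 1.625
Check constraint: 1*1.625 = 1.625 >= -4 -- satisfied.
Step 2: Compute optimal value.
f(x*) = 4*1.625^2 - 13*1.625 = -10.5625


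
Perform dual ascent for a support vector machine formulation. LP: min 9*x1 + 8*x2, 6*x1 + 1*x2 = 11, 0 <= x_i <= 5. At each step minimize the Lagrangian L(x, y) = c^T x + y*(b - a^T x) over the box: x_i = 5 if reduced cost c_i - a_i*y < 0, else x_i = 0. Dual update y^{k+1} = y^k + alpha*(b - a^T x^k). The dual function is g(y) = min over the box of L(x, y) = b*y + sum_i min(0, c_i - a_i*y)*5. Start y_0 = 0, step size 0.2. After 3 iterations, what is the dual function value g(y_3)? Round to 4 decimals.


Dual ascent for LP: min 9*x1 + 8*x2, 6*x1 + 1*x2 = 11, 0 <= x_i <= 5
Step 1: y^k = 0.0, reduced costs: (9.0, 8.0)
  x^k = (0.0, 0.0), subgradient = b - a^T x = 11.0
  y^{k+1} = 0.0 + 0.2*11.0 = 2.2
Step 2: y^k = 2.2, reduced costs: (-4.2, 5.8)
  x^k = (5.0, 0.0), subgradient = b - a^T x = -19.0
  y^{k+1} = 2.2 + 0.2*-19.0 = -1.6
Step 3: y^k = -1.6, reduced costs: (18.6, 9.6)
  x^k = (0.0, 0.0), subgradient = b - a^T x = 11.0
  y^{k+1} = -1.6 + 0.2*11.0 = 0.6
Dual objective at y_3 = 0.6: reduced costs (5.4, 7.4), box minimizer x = (0.0, 0.0)
g(y_3) = b*y + (c1 - a1*y)*x1 + (c2 - a2*y)*x2 = 11*0.6 + 5.4*0.0 + 7.4*0.0 = 6.6 + 0.0 + 0.0 = 6.6


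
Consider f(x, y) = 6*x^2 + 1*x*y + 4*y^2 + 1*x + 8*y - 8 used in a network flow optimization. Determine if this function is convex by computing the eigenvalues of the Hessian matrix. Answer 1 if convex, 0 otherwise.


The Hessian of f(x,y) = 6*x^2 + 1*x*y + 4*y^2 + 1*x + 8*y - 8 is:
H = [[12, 1], [1, 8]]
Trace = 12 + 8 = 20
Determinant = 12*8 - (1)^2 = 95
Discriminant = (20)^2 - 4*95 = 20.0
Eigenvalues: lambda_1 = 7.7639, lambda_2 = 12.2361
The function is convex.

1


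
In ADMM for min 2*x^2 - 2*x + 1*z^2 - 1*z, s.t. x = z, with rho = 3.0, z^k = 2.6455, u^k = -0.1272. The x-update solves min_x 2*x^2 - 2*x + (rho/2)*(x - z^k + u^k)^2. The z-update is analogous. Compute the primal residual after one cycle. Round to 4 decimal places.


ADMM iteration with rho = 3.0, z^k = 2.6455, u^k = -0.1272
Step 1: x-update.
Minimize 2*x^2 - 2*x + (3.0/2)*(x - 2.6455 - 0.1272)^2
FOC: (2*2 + 3.0)*x = 2 + 3.0*(2.6455 + 0.1272)
x^{k+1} = 1.474
Step 2: z-update.
Minimize 1*z^2 - 1*z + (3.0/2)*(1.474 - z - 0.1272)^2
FOC: (2*1 + 3.0)*z = 1 + 3.0*(1.474 - 0.1272)
z^{k+1} = 1.0081
Step 3: u-update.
u^{k+1} = -0.1272 + 1.474 - 1.0081 = 0.3387
Step 4: Primal residual = |1.474 - 1.0081| = 0.4659


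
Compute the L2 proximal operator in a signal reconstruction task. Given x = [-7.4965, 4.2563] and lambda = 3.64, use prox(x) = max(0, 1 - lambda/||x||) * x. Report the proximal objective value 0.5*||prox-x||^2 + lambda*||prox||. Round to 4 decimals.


Step 1: Compute ||x||.
||x|| = 8.6205
Step 2: Compute scaling factor.
scale = max(0, 1 - 3.64/8.6205) = 0.5778
Step 3: prox(x) = [-4.3311, 2.4591]
||prox(x)|| = 4.9805
Step 4: Proximal objective.
0.5*||prox-x||^2 = 6.6248
lambda*||prox|| = 18.129
Total = 24.7539


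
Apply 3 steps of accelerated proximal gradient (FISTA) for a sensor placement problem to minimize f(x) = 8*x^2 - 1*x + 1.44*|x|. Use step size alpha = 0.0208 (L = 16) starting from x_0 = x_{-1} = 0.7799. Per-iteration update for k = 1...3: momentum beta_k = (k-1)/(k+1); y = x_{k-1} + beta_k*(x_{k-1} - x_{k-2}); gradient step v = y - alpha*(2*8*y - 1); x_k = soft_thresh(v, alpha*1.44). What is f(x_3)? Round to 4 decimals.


FISTA on f(x) = 8*x^2 - 1*x + 1.44*|x|
L = 16, alpha = 0.0208
Iteration 1: beta = 0.0, y = 0.7799 + 0.0*(0.7799 - 0.7799) = 0.7799
  grad(y) = 11.4784, v = y - alpha*grad = 0.5411
  prox(v) = soft_thresh(0.5411, 0.03) = 0.5112
Iteration 2: beta = 0.3333, y = 0.5112 + 0.3333*(0.5112 - 0.7799) = 0.4216
  grad(y) = 5.7461, v = y - alpha*grad = 0.3021
  prox(v) = soft_thresh(0.3021, 0.03) = 0.2722
Iteration 3: beta = 0.5, y = 0.2722 + 0.5*(0.2722 - 0.5112) = 0.1526
  grad(y) = 1.4422, v = y - alpha*grad = 0.1226
  prox(v) = soft_thresh(0.1226, 0.03) = 0.0927
f(x_3) = 8*0.0927^2 - 1*0.0927 + 1.44*|0.0927| = 0.1095


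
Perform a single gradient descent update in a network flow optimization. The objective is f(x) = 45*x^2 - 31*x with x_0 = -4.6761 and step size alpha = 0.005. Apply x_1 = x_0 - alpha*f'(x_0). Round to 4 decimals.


We compute the gradient at x_0 and apply the update.
f'(x) = 90*x - 31
f'(-4.6761) = 90*-4.6761 - 31 = -451.849
x_1 = -4.6761 - 0.005*-451.849 = -2.4169


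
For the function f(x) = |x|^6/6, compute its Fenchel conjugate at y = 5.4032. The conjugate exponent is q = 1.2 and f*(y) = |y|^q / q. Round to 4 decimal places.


The conjugate exponent q satisfies 1/p + 1/q = 1.
p = 6, so q = 6/(6 - 1) = 1.2
|y|^q = 5.4032^1.2 = 7.5715
f*(5.4032) = 7.5715 / 1.2 = 6.3096


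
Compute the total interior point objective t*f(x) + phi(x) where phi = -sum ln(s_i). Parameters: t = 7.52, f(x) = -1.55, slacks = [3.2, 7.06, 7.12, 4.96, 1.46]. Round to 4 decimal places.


Step 1: Compute log-barrier.
ln values: [1.1632, 1.9544, 1.9629, 1.6014, 0.3784]
phi = -(1.1632 + 1.9544 + 1.9629 + 1.6014 + 0.3784) = -7.0603
Step 2: Compute augmented objective.
t*f(x) = 7.52*-1.55 = -11.656
Total = -11.656 - 7.0603 = -18.7163


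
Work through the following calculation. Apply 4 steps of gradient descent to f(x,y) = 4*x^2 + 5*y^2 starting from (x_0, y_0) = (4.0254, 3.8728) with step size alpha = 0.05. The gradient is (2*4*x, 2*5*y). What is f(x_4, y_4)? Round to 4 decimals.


Gradient descent on f(x,y) = 4*x^2 + 5*y^2.
Starting point: (4.0254, 3.8728), alpha = 0.05
Step 1: grad_x = 2*4*4.0254 = 32.2032, grad_y = 2*5*3.8728 = 38.728
  x_1 = 4.0254 - 0.05*32.2032 = 2.4152
  y_1 = 3.8728 - 0.05*38.728 = 1.9364
Step 2: grad_x = 2*4*2.4152 = 19.3219, grad_y = 2*5*1.9364 = 19.364
  x_2 = 2.4152 - 0.05*19.3219 = 1.4491
  y_2 = 1.9364 - 0.05*19.364 = 0.9682
Step 3: grad_x = 2*4*1.4491 = 11.5932, grad_y = 2*5*0.9682 = 9.682
  x_3 = 1.4491 - 0.05*11.5932 = 0.8695
  y_3 = 0.9682 - 0.05*9.682 = 0.4841
Step 4: grad_x = 2*4*0.8695 = 6.9559, grad_y = 2*5*0.4841 = 4.841
  x_4 = 0.8695 - 0.05*6.9559 = 0.5217
  y_4 = 0.4841 - 0.05*4.841 = 0.2421
f(0.5217, 0.2421) = 4*0.5217^2 + 5*0.2421^2 = 1.3816


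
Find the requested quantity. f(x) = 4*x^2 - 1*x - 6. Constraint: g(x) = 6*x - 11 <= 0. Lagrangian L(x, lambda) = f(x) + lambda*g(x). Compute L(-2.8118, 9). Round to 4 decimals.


Step 1: Evaluate f(x).
f(-2.8118) = 4*(-2.8118)^2 - 1*(-2.8118) - 6 = 28.4367
Step 2: Evaluate g(x).
g(-2.8118) = 6*-2.8118 - 11 = -27.8708
Step 3: Compute Lagrangian.
L = 28.4367 + 9*-27.8708 = -222.4005


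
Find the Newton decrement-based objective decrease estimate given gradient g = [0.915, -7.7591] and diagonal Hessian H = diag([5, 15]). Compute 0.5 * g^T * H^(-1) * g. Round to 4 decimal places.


Step 1: H is diagonal, so H^(-1) * g = [0.183, -0.5173].
Step 2: g^T H^(-1) g = sum_i g_i^2 / H_ii
  = (0.915)^2/5 + (-7.7591)^2/15
  = 0.1674 + 4.0136 = 4.181
Step 3: Objective decrease = 0.5 * g^T H^(-1) g = 2.0905


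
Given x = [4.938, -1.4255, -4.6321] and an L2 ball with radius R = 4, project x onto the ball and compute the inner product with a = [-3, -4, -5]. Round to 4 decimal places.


Step 1: Compute ||x|| (intermediates to 6 decimals).
||x|| = sqrt(4.938^2 + (-1.4255)^2 + (-4.6321)^2) = 6.918977
Step 2: Project.
Since ||x|| > R, scale = R/||x|| = 4/6.918977 = 0.57812, proj(x) = scale * x
proj(x) = [2.854757, -0.82411, -2.67791]
Step 3: Dot product.
a^T * proj(x) = -3*2.854757 - 4*(-0.82411) - 5*(-2.67791) = 8.1217


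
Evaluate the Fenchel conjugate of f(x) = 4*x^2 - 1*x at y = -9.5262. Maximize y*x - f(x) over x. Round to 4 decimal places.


f*(y) = sup_x {y*x - a*x^2 - b*x} = sup_x {(y-b)*x - a*x^2}
FOC: (y - b) - 2a*x = 0 => x* = (y - b)/(2a)
x* = (-9.5262 + 1)/(2*4) = -1.0658
f*(-9.5262) = (y-b)^2/(4a) = (-9.5262 + 1)^2/(4*4)
= 72.6961/16 = 4.5435


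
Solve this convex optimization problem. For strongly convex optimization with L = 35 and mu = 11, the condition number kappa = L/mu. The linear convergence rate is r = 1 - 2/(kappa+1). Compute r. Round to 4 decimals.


Step 1: Compute the condition number.
kappa = L/mu = 35/11 = 3.1818
Step 2: Compute the convergence rate.
r = 1 - 2/(kappa + 1) = 1 - 2*mu/(L + mu) = (L - mu)/(L + mu) = 24/46 = 0.5217


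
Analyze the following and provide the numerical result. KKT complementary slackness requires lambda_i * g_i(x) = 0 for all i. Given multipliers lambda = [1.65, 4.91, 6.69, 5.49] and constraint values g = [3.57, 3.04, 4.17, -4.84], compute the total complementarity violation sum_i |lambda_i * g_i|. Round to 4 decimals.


KKT complementary slackness check:
lambda_1 * g_1 = 1.65 * 3.57 = 5.8905
lambda_2 * g_2 = 4.91 * 3.04 = 14.9264
lambda_3 * g_3 = 6.69 * 4.17 = 27.8973
lambda_4 * g_4 = 5.49 * -4.84 = -26.5716
Total violation = 5.8905 + 14.9264 + 27.8973 + 26.5716 = 75.2858


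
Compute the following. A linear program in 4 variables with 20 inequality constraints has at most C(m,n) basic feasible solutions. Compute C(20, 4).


Each vertex corresponds to some choice of n active constraints out of m, so the number of vertices is at most C(m, n) = m! / (n!(m-n)!).
m = 20, n = 4
Numerator: 20 * 19 * 18 * 17
Denominator: 4! = 24
C(20, 4) = 4845


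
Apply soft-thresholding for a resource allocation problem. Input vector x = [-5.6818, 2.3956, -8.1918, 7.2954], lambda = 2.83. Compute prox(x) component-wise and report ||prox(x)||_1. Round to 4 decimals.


Soft-thresholding with lambda = 2.83:
prox(-5.6818) = sign(-5.6818)*max(|-5.6818| - 2.83, 0) = -2.8518
prox(2.3956) = sign(2.3956)*max(|2.3956| - 2.83, 0) = 0.0
prox(-8.1918) = sign(-8.1918)*max(|-8.1918| - 2.83, 0) = -5.3618
prox(7.2954) = sign(7.2954)*max(|7.2954| - 2.83, 0) = 4.4654
prox(x) = [-2.8518, 0.0, -5.3618, 4.4654]
||prox(x)||_1 = 2.8518 + 0.0 + 5.3618 + 4.4654 = 12.679


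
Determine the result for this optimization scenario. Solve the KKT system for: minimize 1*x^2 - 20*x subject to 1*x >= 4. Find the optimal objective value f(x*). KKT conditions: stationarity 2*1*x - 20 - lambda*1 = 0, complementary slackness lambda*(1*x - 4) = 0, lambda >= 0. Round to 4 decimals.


Step 1: Try lambda = 0 (constraint inactive).
Stationarity: 2*1*x - 20 = 0
x* = 20/(2*1) = 10.0
Check constraint: 1*10.0 = 10.0 >= 4 -- satisfied.
Step 2: Compute optimal value.
f(x*) = 1*10.0^2 - 20*10.0 = -100.0


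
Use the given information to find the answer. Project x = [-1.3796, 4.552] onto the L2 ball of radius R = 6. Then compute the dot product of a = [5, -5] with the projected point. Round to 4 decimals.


Step 1: Compute ||x|| (intermediates to 6 decimals).
||x|| = sqrt((-1.3796)^2 + 4.552^2) = 4.756469
Step 2: Project.
Since ||x|| <= R, proj = x (no scaling needed).
proj(x) = [-1.3796, 4.552]
Step 3: Dot product.
a^T * proj(x) = 5*(-1.3796) - 5*4.552 = -29.658


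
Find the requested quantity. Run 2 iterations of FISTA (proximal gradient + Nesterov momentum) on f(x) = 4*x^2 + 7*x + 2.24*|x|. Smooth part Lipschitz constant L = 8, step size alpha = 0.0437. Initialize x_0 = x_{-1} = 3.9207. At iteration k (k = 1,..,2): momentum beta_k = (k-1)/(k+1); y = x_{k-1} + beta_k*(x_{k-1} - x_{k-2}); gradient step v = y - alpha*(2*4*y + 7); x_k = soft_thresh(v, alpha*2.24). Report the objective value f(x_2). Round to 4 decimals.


FISTA on f(x) = 4*x^2 + 7*x + 2.24*|x|
L = 8, alpha = 0.0437
Iteration 1: beta = 0.0, y = 3.9207 + 0.0*(3.9207 - 3.9207) = 3.9207
  grad(y) = 38.3656, v = y - alpha*grad = 2.2441
  prox(v) = soft_thresh(2.2441, 0.0979) = 2.1462
Iteration 2: beta = 0.3333, y = 2.1462 + 0.3333*(2.1462 - 3.9207) = 1.5547
  grad(y) = 19.438, v = y - alpha*grad = 0.7053
  prox(v) = soft_thresh(0.7053, 0.0979) = 0.6074
f(x_2) = 4*0.6074^2 + 7*0.6074 + 2.24*|0.6074| = 7.0884


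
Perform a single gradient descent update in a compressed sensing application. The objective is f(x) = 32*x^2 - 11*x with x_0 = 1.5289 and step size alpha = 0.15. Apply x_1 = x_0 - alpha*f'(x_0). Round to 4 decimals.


We compute the gradient at x_0 and apply the update.
f'(x) = 64*x - 11
f'(1.5289) = 64*1.5289 - 11 = 86.8496
x_1 = 1.5289 - 0.15*86.8496 = -11.4985


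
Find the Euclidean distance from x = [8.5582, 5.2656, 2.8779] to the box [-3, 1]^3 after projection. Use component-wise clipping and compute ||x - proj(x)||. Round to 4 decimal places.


Project each component onto [-3, 1].
clip(8.5582) = 1.0, clip(5.2656) = 1.0, clip(2.8779) = 1.0
Projection = [1.0, 1.0, 1.0]
Squared diffs: [57.1264, 18.1953, 3.5265]
Distance = sqrt(78.8482) = 8.8797


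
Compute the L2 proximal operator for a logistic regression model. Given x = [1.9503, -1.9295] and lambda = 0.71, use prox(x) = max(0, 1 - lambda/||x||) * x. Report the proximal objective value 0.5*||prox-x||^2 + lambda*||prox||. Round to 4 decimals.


Step 1: Compute ||x||.
||x|| = 2.7435
Step 2: Compute scaling factor.
scale = max(0, 1 - 0.71/2.7435) = 0.7412
Step 3: prox(x) = [1.4456, -1.4302]
||prox(x)|| = 2.0335
Step 4: Proximal objective.
0.5*||prox-x||^2 = 0.2521
lambda*||prox|| = 1.4438
Total = 1.6958


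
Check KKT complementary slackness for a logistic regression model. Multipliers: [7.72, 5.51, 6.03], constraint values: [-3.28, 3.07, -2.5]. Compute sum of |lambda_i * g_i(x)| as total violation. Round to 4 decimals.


KKT complementary slackness check:
lambda_1 * g_1 = 7.72 * -3.28 = -25.3216
lambda_2 * g_2 = 5.51 * 3.07 = 16.9157
lambda_3 * g_3 = 6.03 * -2.5 = -15.075
Total violation = 25.3216 + 16.9157 + 15.075 = 57.3123


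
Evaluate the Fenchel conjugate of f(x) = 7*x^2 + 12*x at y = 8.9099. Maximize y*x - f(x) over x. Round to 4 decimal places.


f*(y) = sup_x {y*x - a*x^2 - b*x} = sup_x {(y-b)*x - a*x^2}
FOC: (y - b) - 2a*x = 0 => x* = (y - b)/(2a)
x* = (8.9099 - 12)/(2*7) = -0.2207
f*(8.9099) = (y-b)^2/(4a) = (8.9099 - 12)^2/(4*7)
= 9.5487/28 = 0.341


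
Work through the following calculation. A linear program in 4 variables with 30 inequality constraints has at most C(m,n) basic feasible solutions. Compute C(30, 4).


Each vertex corresponds to some choice of n active constraints out of m, so the number of vertices is at most C(m, n) = m! / (n!(m-n)!).
m = 30, n = 4
Numerator: 30 * 29 * 28 * 27
Denominator: 4! = 24
C(30, 4) = 27405
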